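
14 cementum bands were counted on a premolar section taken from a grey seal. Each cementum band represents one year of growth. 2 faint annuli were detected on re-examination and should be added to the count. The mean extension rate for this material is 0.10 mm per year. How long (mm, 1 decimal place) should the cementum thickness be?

1.6 mm

Correcting the raw count gives 14 + 2 = 16 true cementum bands.
Length ≈ 0.10 × 16 = 1.6 mm.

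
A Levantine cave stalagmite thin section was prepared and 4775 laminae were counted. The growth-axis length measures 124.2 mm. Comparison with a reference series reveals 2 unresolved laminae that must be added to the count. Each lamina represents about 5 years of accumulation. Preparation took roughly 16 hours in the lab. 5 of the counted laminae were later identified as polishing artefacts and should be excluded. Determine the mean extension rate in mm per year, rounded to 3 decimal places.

After corrections the count is 4775 − 5 + 2 = 4772 laminae.
4772 laminae at 5 years each span 4772 × 5 = 23860 years.
Extension rate ≈ 124.2 / 23860 = 0.005 mm per year.

0.005 mm per year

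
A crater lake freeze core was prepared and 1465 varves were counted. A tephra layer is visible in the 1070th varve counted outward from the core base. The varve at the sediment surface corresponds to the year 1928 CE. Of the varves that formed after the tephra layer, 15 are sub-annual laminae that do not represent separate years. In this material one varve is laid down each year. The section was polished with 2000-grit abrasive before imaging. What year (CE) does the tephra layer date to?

Between varve 1070 and the sediment surface there are 1465 − 1070 = 395 varves.
Excluding 15 false varves: 395 − 15 = 380.
Counting back 380 years from 1928 CE places the tephra layer in 1928 − 380 = 1548 CE.

1548 CE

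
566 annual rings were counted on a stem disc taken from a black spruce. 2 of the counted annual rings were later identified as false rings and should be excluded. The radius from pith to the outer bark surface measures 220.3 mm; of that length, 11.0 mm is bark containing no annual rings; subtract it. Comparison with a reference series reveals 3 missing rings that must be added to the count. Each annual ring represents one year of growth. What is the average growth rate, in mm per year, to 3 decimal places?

True annual ring count = 566 − 2 + 3 = 567.
Removing the 11.0 mm offcut leaves 220.3 − 11.0 = 209.3 mm.
Mean rate = 209.3 mm / 567 years ≈ 0.369 mm per year.

0.369 mm per year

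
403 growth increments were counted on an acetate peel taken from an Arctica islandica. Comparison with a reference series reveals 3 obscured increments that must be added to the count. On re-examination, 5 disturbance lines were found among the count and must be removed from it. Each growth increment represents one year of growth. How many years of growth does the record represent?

After corrections the count is 403 − 5 + 3 = 401 growth increments.
With a one-to-one growth increment periodicity this is 401 years.

401 yr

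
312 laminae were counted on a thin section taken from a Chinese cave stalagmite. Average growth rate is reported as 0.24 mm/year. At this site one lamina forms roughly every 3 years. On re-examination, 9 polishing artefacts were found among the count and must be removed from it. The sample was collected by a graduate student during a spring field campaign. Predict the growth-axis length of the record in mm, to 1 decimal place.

218.2 mm

Correcting the raw count gives 312 − 9 = 303 true laminae.
303 laminae at 3 years each span 303 × 3 = 909 years.
Length ≈ 0.24 × 909 = 218.2 mm.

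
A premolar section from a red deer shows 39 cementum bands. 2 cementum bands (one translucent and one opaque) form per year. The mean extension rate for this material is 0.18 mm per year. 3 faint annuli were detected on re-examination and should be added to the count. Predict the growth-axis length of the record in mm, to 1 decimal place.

3.8 mm

True cementum band count = 39 + 3 = 42.
42 cementum bands at 2 per year is 42 / 2 = 21 years.
Predicted length = 0.18 mm/year × 21 years = 3.8 mm.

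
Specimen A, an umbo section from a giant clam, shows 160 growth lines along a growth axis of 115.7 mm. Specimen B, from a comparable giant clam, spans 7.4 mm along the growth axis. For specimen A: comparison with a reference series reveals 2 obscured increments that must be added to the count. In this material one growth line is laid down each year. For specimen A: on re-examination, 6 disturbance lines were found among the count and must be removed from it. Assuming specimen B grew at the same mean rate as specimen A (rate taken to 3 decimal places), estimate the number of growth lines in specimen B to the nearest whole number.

10 growth lines

Specimen A: true growth line count = 160 − 6 + 2 = 156.
A: Mean rate = 115.7 mm / 156 years ≈ 0.742 mm/year.
For B, 7.4 / 0.742 = 9.97 years ≈ 10 growth lines.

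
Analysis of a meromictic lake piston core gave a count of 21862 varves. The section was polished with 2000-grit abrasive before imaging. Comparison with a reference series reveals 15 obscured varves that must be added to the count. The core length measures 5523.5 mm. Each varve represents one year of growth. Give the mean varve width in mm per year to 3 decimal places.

0.252 mm per year

After corrections the count is 21862 + 15 = 21877 varves.
5523.5 mm over 21877 years gives 5523.5 / 21877 ≈ 0.252 mm per year.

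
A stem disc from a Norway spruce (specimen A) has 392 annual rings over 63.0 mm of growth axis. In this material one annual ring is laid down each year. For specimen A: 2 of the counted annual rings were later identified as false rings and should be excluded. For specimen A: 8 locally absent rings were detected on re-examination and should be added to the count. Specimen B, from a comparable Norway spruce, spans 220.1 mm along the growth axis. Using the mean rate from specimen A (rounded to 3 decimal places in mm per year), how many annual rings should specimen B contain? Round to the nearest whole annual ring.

Specimen A: after corrections the count is 392 − 2 + 8 = 398 annual rings.
A: 63.0 mm over 398 years gives 63.0 / 398 ≈ 0.158 mm/year.
Specimen B: 220.1 mm / 0.158 mm per year = 1393.04 years ≈ 1393 annual rings.

1393 annual rings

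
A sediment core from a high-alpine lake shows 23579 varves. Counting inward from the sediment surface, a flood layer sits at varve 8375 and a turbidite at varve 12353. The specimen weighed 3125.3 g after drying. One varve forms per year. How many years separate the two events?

3978 years

Separation: 12353 − 8375 = 3978 varves.
That is 3978 years at one varve per year.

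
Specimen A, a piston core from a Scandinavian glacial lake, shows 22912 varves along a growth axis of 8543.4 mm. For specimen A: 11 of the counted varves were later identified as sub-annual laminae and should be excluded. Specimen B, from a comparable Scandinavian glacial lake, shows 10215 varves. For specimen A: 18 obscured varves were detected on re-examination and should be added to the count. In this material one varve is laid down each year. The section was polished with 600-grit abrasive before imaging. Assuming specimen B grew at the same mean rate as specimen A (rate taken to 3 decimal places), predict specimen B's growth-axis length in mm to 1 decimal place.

3810.2 mm

Specimen A: adjusted count: 22912 − 11 + 18 = 22919 varves.
A: 8543.4 mm over 22919 years gives 8543.4 / 22919 ≈ 0.373 mm/yr.
Length of B = 0.373 × 10215 = 3810.2 mm.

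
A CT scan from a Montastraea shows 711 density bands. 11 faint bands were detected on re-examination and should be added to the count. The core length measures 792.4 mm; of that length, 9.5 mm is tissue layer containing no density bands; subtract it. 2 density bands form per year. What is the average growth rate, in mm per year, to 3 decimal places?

2.169 mm per year

True density band count = 711 + 11 = 722.
With 2 density bands per year, 722 / 2 = 361 years.
Net length = 792.4 − 9.5 = 782.9 mm.
Extension rate ≈ 782.9 / 361 = 2.169 mm per year.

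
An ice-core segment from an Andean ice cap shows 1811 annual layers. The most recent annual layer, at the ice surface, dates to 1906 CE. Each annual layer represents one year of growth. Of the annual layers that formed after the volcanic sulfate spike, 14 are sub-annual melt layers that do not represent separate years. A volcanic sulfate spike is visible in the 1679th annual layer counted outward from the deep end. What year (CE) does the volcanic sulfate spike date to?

1811 − 1679 = 132 annual layers lie beyond the volcanic sulfate spike toward the ice surface.
132 − 14 false = 118 true annual layers after the volcanic sulfate spike.
1906 − 118 = 1788 CE.

1788 CE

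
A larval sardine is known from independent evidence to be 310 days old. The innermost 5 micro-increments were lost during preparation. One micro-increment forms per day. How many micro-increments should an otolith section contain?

305 micro-increments

Expected micro-increments over 310 days: 310.
Subtracting the 5 micro-increments not captured gives 310 − 5 = 305 micro-increments in the record.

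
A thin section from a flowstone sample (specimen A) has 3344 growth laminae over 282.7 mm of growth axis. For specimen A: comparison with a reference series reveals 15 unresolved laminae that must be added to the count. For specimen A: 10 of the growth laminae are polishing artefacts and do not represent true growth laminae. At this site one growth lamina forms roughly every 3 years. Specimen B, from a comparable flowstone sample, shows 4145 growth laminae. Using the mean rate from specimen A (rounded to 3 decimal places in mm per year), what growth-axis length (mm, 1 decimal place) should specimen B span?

Specimen A: adjusted count: 3344 − 10 + 15 = 3349 growth laminae.
Specimen A: 3349 growth laminae at 3 years each span 3349 × 3 = 10047 years.
A: 282.7 mm over 10047 years gives 282.7 / 10047 ≈ 0.028 mm/year.
Specimen B: multiplying by 3 years per growth lamina: 4145 × 3 = 12435 years. Length of B = 0.028 × 12435 = 348.2 mm.

348.2 mm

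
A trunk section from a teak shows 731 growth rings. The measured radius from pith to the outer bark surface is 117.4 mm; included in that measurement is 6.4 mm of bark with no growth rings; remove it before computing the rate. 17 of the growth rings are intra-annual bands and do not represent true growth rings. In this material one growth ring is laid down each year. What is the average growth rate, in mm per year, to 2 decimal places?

0.16 mm per year

True growth ring count = 731 − 17 = 714.
Net length = 117.4 − 6.4 = 111.0 mm.
Mean rate = 111.0 mm / 714 years ≈ 0.16 mm per year.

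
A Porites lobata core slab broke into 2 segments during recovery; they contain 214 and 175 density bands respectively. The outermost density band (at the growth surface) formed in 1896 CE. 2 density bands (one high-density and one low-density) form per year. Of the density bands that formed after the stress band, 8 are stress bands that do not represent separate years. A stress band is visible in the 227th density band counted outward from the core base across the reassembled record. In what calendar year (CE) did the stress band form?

1819 CE

Total density bands = 214 + 175 = 389.
The stress band sits at density band 227 from the core base, so 389 − 227 = 162 density bands formed after it.
Removing the 8 false density bands leaves 162 − 8 = 154 true density bands beyond the stress band.
154 density bands at 2 per year is 154 / 2 = 77 years.
The density band at the growth surface is 1896 CE, so the stress band dates to 1896 − 77 = 1819 CE.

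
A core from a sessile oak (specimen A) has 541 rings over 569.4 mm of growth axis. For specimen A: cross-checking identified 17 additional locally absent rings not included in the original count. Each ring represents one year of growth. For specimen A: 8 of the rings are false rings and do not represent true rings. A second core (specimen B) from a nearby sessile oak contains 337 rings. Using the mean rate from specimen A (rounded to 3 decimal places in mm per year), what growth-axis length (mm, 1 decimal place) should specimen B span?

348.8 mm

Specimen A: true ring count = 541 − 8 + 17 = 550.
A: 569.4 mm over 550 years gives 569.4 / 550 ≈ 1.035 mm/yr.
Length of B = 1.035 × 337 = 348.8 mm.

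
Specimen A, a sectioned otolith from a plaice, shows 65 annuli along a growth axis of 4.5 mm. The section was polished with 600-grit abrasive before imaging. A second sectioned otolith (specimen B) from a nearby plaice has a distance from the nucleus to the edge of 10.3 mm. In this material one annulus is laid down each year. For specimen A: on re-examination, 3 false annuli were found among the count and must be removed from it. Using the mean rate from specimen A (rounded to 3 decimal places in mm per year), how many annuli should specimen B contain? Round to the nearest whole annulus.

Specimen A: after corrections the count is 65 − 3 = 62 annuli.
A: Extension rate ≈ 4.5 / 62 = 0.073 mm/year.
Specimen B: 10.3 mm / 0.073 mm per year = 141.10 years ≈ 141 annuli.

141 annuli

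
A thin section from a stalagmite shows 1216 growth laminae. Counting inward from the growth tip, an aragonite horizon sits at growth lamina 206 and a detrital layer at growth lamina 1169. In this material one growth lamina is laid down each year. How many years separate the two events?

963 years

1169 − 206 = 963 growth laminae lie between the two events.
At one growth lamina per year, 963 years elapsed between them.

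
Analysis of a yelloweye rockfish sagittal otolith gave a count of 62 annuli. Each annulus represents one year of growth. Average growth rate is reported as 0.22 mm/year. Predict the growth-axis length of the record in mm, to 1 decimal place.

The record spans 62 years at 0.22 mm per year.
62 years at 0.22 mm/year gives 0.22 × 62 = 13.6 mm.

13.6 mm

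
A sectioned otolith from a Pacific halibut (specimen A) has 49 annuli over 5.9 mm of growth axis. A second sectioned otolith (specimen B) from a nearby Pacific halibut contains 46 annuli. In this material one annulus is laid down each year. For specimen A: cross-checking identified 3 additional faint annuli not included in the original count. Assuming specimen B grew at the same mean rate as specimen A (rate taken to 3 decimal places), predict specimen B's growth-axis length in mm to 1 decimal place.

Specimen A: after corrections the count is 49 + 3 = 52 annuli.
A: Extension rate ≈ 5.9 / 52 = 0.113 mm/year.
Length of B = 0.113 × 46 = 5.2 mm.

5.2 mm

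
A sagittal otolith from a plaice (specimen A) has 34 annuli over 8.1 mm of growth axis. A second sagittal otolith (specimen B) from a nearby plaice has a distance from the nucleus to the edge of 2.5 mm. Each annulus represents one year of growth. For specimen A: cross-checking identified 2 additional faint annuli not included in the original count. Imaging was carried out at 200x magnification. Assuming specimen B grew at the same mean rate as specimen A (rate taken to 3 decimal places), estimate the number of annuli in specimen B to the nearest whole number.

11 annuli

Specimen A: correcting the raw count gives 34 + 2 = 36 true annuli.
A: 8.1 mm over 36 years gives 8.1 / 36 ≈ 0.225 mm/yr.
For B, 2.5 / 0.225 = 11.11 years ≈ 11 annuli.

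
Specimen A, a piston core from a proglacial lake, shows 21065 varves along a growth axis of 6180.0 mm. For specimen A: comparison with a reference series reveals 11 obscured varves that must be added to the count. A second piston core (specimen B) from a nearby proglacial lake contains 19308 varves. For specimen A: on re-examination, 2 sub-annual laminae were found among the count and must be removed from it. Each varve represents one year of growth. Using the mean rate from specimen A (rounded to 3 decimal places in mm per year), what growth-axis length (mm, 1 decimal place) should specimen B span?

5657.2 mm

Specimen A: adjusted count: 21065 − 2 + 11 = 21074 varves.
A: Mean rate = 6180.0 mm / 21074 years ≈ 0.293 mm/year.
Length of B = 0.293 × 19308 = 5657.2 mm.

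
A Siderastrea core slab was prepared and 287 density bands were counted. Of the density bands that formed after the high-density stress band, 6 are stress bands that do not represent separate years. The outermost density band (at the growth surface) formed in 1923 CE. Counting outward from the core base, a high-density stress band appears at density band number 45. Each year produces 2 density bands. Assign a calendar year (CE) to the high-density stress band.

Between density band 45 and the growth surface there are 287 − 45 = 242 density bands.
Excluding 6 false density bands: 242 − 6 = 236.
With 2 density bands per year, 236 / 2 = 118 years.
1923 − 118 = 1805 CE.

1805 CE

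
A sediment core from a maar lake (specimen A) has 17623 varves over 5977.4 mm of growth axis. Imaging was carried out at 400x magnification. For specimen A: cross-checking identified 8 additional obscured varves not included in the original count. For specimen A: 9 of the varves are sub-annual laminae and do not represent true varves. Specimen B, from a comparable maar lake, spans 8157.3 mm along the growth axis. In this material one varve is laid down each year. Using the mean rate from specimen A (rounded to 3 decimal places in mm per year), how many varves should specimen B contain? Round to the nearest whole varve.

Specimen A: true varve count = 17623 − 9 + 8 = 17622.
A: 5977.4 mm over 17622 years gives 5977.4 / 17622 ≈ 0.339 mm per year.
Specimen B: 8157.3 mm / 0.339 mm per year = 24062.83 years ≈ 24063 varves.

24063 varves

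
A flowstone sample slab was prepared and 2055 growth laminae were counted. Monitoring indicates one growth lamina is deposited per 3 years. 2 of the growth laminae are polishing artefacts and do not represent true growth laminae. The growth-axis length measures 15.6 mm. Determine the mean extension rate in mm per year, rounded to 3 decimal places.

0.003 mm per year

After corrections the count is 2055 − 2 = 2053 growth laminae.
At 3 years per growth lamina, 2053 × 3 = 6159 years.
Mean rate = 15.6 mm / 6159 years ≈ 0.003 mm per year.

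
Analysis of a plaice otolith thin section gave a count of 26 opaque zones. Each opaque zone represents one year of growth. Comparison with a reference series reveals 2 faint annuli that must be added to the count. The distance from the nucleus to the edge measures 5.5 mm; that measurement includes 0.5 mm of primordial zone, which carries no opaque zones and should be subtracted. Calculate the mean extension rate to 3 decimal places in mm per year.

0.179 mm per year

After corrections the count is 26 + 2 = 28 opaque zones.
Removing the 0.5 mm offcut leaves 5.5 − 0.5 = 5.0 mm.
Mean rate = 5.0 mm / 28 years ≈ 0.179 mm per year.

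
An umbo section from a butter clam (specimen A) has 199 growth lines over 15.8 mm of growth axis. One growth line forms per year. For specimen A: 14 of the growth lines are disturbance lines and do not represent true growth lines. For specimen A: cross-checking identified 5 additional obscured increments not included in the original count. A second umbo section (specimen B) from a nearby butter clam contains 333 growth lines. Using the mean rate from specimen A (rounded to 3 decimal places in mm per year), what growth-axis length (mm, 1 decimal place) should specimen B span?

27.6 mm

Specimen A: adjusted count: 199 − 14 + 5 = 190 growth lines.
A: Extension rate ≈ 15.8 / 190 = 0.083 mm per year.
B's length ≈ 0.083 × 333 = 27.6 mm.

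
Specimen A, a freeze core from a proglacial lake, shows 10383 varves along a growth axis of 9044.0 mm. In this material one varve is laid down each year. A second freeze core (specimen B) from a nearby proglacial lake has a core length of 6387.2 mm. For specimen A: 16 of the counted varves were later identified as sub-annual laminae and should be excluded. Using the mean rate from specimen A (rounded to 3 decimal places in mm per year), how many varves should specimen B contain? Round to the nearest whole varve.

7325 varves

Specimen A: adjusted count: 10383 − 16 = 10367 varves.
A: Extension rate ≈ 9044.0 / 10367 = 0.872 mm per year.
Specimen B: 6387.2 mm / 0.872 mm per year = 7324.77 years ≈ 7325 varves.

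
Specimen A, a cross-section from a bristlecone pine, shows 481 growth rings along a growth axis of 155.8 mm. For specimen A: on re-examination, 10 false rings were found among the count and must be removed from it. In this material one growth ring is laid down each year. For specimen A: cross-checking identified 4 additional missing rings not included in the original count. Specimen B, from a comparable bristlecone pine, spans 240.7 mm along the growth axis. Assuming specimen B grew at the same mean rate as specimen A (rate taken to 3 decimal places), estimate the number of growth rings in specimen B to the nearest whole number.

734 growth rings

Specimen A: true growth ring count = 481 − 10 + 4 = 475.
A: Extension rate ≈ 155.8 / 475 = 0.328 mm per year.
For B, 240.7 / 0.328 = 733.84 years ≈ 734 growth rings.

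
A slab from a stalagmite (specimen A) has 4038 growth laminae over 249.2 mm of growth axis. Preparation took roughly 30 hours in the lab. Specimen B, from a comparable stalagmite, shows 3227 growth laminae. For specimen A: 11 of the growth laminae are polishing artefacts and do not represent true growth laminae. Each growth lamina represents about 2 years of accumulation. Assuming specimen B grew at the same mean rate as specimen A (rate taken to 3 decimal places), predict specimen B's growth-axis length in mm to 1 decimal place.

Specimen A: adjusted count: 4038 − 11 = 4027 growth laminae.
Specimen A: 4027 growth laminae at 2 years each span 4027 × 2 = 8054 years.
A: Extension rate ≈ 249.2 / 8054 = 0.031 mm/year.
Specimen B: multiplying by 2 years per growth lamina: 3227 × 2 = 6454 years. For B, 0.031 mm/year × 6454 years = 200.1 mm.

200.1 mm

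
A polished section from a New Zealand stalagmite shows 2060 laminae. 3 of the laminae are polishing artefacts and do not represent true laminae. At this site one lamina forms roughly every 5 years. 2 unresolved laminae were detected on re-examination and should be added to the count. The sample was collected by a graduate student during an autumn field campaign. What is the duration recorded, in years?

10295 yr

After corrections the count is 2060 − 3 + 2 = 2059 laminae.
Multiplying by 5 years per lamina: 2059 × 5 = 10295 years.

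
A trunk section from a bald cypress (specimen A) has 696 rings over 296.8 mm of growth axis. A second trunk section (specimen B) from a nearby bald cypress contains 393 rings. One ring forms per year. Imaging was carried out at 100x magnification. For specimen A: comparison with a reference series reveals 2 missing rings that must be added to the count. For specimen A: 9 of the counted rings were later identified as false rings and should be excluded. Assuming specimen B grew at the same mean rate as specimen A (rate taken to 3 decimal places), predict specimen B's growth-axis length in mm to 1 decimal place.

169.4 mm

Specimen A: adjusted count: 696 − 9 + 2 = 689 rings.
A: Mean rate = 296.8 mm / 689 years ≈ 0.431 mm/year.
Length of B = 0.431 × 393 = 169.4 mm.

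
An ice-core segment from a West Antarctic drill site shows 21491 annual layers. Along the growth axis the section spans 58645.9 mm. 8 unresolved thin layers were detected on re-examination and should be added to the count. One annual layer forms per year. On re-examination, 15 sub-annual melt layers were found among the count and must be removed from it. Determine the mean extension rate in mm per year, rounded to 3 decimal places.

2.730 mm per year

Adjusted count: 21491 − 15 + 8 = 21484 annual layers.
58645.9 mm over 21484 years gives 58645.9 / 21484 ≈ 2.730 mm per year.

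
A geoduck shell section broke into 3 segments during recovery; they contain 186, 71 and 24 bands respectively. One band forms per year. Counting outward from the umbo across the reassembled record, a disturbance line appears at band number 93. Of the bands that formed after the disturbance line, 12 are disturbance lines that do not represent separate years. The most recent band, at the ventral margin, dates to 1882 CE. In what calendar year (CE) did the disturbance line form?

Total bands = 186 + 71 + 24 = 281.
Between band 93 and the ventral margin there are 281 − 93 = 188 bands.
Removing the 12 false bands leaves 188 − 12 = 176 true bands beyond the disturbance line.
Counting back 176 years from 1882 CE places the disturbance line in 1882 − 176 = 1706 CE.

1706 CE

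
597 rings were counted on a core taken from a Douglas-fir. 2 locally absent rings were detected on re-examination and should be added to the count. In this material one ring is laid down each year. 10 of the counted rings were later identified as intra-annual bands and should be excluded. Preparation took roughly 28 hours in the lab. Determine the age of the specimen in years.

589 yr

After corrections the count is 597 − 10 + 2 = 589 rings.
One ring per year makes the duration 589 years.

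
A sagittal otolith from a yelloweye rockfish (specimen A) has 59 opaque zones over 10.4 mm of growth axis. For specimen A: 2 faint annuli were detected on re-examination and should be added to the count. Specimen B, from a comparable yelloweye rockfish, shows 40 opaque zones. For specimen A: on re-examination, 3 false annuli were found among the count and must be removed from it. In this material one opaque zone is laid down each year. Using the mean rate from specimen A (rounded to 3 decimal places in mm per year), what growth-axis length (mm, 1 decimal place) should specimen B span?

Specimen A: adjusted count: 59 − 3 + 2 = 58 opaque zones.
A: Extension rate ≈ 10.4 / 58 = 0.179 mm per year.
For B, 0.179 mm/year × 40 years = 7.2 mm.

7.2 mm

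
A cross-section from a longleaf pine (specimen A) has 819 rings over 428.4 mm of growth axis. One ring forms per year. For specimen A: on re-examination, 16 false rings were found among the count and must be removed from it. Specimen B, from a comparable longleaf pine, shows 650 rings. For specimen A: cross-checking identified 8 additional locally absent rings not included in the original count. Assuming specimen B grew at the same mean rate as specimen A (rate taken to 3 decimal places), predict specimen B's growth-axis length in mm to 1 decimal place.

Specimen A: after corrections the count is 819 − 16 + 8 = 811 rings.
A: Mean rate = 428.4 mm / 811 years ≈ 0.528 mm/year.
For B, 0.528 mm/year × 650 years = 343.2 mm.

343.2 mm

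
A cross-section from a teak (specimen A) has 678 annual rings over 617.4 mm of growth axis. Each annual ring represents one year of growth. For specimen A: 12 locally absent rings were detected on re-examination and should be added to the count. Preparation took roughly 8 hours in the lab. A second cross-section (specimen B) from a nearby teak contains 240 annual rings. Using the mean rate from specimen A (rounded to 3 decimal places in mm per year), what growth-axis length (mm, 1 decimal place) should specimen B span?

Specimen A: adjusted count: 678 + 12 = 690 annual rings.
A: 617.4 mm over 690 years gives 617.4 / 690 ≈ 0.895 mm per year.
For B, 0.895 mm/year × 240 years = 214.8 mm.

214.8 mm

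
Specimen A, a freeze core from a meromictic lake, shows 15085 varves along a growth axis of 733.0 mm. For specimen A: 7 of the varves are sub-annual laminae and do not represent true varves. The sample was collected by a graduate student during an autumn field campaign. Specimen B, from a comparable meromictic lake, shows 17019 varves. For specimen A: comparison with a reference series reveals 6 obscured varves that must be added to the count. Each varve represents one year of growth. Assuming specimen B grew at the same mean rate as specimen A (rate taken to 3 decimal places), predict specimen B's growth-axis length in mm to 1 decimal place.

833.9 mm

Specimen A: correcting the raw count gives 15085 − 7 + 6 = 15084 true varves.
A: Extension rate ≈ 733.0 / 15084 = 0.049 mm/year.
Length of B = 0.049 × 17019 = 833.9 mm.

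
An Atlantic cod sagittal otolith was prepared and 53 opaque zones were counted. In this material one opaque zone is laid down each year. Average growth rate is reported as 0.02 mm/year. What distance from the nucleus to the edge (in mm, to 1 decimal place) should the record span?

1.1 mm

53 years of growth are recorded.
Length ≈ 0.02 × 53 = 1.1 mm.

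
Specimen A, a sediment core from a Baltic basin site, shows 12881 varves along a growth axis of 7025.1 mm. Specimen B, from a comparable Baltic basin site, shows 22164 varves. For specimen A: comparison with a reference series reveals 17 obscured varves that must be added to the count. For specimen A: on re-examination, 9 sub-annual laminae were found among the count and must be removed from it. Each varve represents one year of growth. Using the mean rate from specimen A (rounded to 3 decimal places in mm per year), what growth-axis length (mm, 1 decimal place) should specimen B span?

12079.4 mm

Specimen A: adjusted count: 12881 − 9 + 17 = 12889 varves.
A: Extension rate ≈ 7025.1 / 12889 = 0.545 mm/year.
Length of B = 0.545 × 22164 = 12079.4 mm.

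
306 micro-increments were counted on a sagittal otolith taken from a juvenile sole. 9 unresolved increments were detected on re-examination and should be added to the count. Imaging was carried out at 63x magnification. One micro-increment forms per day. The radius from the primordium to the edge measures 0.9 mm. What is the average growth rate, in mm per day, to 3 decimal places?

0.003 mm per day

True micro-increment count = 306 + 9 = 315.
0.9 mm over 315 days gives 0.9 / 315 ≈ 0.003 mm per day.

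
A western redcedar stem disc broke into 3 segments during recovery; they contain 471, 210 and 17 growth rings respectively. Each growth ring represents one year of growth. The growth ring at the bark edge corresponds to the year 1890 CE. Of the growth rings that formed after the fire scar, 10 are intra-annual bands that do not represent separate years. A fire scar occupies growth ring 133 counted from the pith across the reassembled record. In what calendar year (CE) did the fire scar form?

1335 CE

Total growth rings = 471 + 210 + 17 = 698.
Between growth ring 133 and the bark edge there are 698 − 133 = 565 growth rings.
Excluding 10 false growth rings: 565 − 10 = 555.
Counting back 555 years from 1890 CE places the fire scar in 1890 − 555 = 1335 CE.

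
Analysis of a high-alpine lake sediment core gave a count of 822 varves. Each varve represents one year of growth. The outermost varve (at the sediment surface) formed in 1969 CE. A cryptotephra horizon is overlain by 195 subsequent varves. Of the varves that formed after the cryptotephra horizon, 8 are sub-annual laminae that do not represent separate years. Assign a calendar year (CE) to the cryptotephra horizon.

1782 CE

195 varves post-date the cryptotephra horizon.
Excluding 8 false varves: 195 − 8 = 187.
Counting back 187 years from 1969 CE places the cryptotephra horizon in 1969 − 187 = 1782 CE.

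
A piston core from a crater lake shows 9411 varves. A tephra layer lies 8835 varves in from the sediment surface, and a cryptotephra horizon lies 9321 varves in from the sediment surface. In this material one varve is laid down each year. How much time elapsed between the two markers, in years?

Separation: 9321 − 8835 = 486 varves.
That is 486 years at one varve per year.

486 years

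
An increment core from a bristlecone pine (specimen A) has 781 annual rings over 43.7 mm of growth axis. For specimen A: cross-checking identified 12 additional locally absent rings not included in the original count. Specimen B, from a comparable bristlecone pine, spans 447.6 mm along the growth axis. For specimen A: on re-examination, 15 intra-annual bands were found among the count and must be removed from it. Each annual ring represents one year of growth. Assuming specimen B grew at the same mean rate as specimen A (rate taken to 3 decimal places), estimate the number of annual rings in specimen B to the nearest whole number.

Specimen A: correcting the raw count gives 781 − 15 + 12 = 778 true annual rings.
A: 43.7 mm over 778 years gives 43.7 / 778 ≈ 0.056 mm/yr.
B spans 447.6 / 0.056 = 7992.86 years ≈ 7993 annual rings.

7993 annual rings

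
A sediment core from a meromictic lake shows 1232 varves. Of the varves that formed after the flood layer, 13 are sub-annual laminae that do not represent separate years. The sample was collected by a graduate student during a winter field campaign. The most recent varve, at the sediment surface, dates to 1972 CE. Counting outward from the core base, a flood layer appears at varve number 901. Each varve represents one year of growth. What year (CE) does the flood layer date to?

1654 CE

1232 − 901 = 331 varves lie beyond the flood layer toward the sediment surface.
Removing the 13 false varves leaves 331 − 13 = 318 true varves beyond the flood layer.
Counting back 318 years from 1972 CE places the flood layer in 1972 − 318 = 1654 CE.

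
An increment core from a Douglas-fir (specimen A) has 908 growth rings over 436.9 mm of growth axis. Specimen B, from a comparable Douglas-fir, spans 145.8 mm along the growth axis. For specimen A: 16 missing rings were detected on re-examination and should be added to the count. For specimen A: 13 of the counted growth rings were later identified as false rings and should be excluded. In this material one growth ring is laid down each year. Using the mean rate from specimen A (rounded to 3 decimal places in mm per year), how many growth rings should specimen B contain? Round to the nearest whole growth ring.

304 growth rings

Specimen A: correcting the raw count gives 908 − 13 + 16 = 911 true growth rings.
A: 436.9 mm over 911 years gives 436.9 / 911 ≈ 0.480 mm/yr.
For B, 145.8 / 0.480 = 303.75 years ≈ 304 growth rings.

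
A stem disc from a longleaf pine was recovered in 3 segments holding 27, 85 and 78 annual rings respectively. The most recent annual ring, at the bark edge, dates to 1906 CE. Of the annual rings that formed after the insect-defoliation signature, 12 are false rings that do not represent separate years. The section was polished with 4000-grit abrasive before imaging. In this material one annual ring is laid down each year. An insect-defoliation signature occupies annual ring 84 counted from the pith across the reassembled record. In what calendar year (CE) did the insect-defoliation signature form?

1812 CE

Total annual rings = 27 + 85 + 78 = 190.
The insect-defoliation signature sits at annual ring 84 from the pith, so 190 − 84 = 106 annual rings formed after it.
Excluding 12 false annual rings: 106 − 12 = 94.
1906 − 94 = 1812 CE.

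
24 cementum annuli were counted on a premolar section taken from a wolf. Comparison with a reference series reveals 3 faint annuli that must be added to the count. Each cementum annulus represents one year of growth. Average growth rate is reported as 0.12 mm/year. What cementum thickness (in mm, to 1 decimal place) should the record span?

After corrections the count is 24 + 3 = 27 cementum annuli.
27 years at 0.12 mm/year gives 0.12 × 27 = 3.2 mm.

3.2 mm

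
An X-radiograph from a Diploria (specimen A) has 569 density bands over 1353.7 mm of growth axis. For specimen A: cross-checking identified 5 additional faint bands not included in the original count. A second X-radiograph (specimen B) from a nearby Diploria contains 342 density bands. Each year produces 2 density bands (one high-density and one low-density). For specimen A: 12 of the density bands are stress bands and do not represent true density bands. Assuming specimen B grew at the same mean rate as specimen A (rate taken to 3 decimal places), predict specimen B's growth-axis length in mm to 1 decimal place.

Specimen A: after corrections the count is 569 − 12 + 5 = 562 density bands.
Specimen A: dividing by 2 density bands per year: 562 / 2 = 281 years.
A: Extension rate ≈ 1353.7 / 281 = 4.817 mm/yr.
Specimen B: 342 density bands at 2 per year is 342 / 2 = 171 years. For B, 4.817 mm/year × 171 years = 823.7 mm.

823.7 mm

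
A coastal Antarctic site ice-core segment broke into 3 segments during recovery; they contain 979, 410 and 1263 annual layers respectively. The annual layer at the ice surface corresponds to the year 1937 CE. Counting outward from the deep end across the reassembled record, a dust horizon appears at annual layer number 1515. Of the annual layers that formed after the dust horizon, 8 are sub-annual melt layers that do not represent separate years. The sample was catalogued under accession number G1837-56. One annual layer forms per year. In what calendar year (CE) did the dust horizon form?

808 CE

Total annual layers = 979 + 410 + 1263 = 2652.
2652 − 1515 = 1137 annual layers lie beyond the dust horizon toward the ice surface.
Removing the 8 false annual layers leaves 1137 − 8 = 1129 true annual layers beyond the dust horizon.
The annual layer at the ice surface is 1937 CE, so the dust horizon dates to 1937 − 1129 = 808 CE.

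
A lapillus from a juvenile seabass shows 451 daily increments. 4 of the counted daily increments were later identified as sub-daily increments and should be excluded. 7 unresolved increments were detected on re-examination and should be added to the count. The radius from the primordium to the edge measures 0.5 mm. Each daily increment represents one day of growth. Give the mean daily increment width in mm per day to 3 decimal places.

True daily increment count = 451 − 4 + 7 = 454.
Mean rate = 0.5 mm / 454 days ≈ 0.001 mm per day.

0.001 mm per day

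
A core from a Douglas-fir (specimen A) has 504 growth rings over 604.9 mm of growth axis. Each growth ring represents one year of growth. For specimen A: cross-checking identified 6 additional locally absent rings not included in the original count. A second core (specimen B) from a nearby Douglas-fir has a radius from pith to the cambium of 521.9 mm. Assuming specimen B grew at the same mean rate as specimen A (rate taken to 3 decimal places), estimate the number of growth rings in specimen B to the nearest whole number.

Specimen A: correcting the raw count gives 504 + 6 = 510 true growth rings.
A: Mean rate = 604.9 mm / 510 years ≈ 1.186 mm/yr.
Specimen B: 521.9 mm / 1.186 mm per year = 440.05 years ≈ 440 growth rings.

440 growth rings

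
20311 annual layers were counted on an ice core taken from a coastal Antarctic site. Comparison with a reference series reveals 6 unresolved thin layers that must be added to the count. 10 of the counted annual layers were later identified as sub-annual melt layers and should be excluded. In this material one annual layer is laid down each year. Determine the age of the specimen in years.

20307 years

Correcting the raw count gives 20311 − 10 + 6 = 20307 true annual layers.
One annual layer per year makes the duration 20307 years.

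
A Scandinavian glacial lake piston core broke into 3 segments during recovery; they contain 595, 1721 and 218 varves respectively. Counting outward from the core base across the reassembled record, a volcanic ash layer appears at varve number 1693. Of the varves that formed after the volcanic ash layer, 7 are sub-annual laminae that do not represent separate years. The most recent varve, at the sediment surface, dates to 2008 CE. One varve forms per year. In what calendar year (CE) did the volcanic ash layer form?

1174 CE

Total varves = 595 + 1721 + 218 = 2534.
The volcanic ash layer sits at varve 1693 from the core base, so 2534 − 1693 = 841 varves formed after it.
841 − 7 false = 834 true varves after the volcanic ash layer.
Counting back 834 years from 2008 CE places the volcanic ash layer in 2008 − 834 = 1174 CE.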